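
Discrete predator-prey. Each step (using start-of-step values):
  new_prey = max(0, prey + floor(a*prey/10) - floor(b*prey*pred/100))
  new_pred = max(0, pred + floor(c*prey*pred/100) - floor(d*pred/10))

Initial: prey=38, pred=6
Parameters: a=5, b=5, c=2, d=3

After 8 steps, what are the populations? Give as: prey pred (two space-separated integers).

Step 1: prey: 38+19-11=46; pred: 6+4-1=9
Step 2: prey: 46+23-20=49; pred: 9+8-2=15
Step 3: prey: 49+24-36=37; pred: 15+14-4=25
Step 4: prey: 37+18-46=9; pred: 25+18-7=36
Step 5: prey: 9+4-16=0; pred: 36+6-10=32
Step 6: prey: 0+0-0=0; pred: 32+0-9=23
Step 7: prey: 0+0-0=0; pred: 23+0-6=17
Step 8: prey: 0+0-0=0; pred: 17+0-5=12

Answer: 0 12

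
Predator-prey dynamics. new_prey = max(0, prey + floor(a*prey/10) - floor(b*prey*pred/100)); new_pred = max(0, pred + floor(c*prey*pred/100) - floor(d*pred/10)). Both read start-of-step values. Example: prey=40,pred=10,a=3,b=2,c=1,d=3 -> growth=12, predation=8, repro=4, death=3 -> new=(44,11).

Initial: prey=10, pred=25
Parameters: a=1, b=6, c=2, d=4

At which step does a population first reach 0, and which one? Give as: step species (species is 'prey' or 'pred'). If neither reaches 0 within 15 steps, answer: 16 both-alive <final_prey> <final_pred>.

Answer: 1 prey

Derivation:
Step 1: prey: 10+1-15=0; pred: 25+5-10=20
First extinction: prey at step 1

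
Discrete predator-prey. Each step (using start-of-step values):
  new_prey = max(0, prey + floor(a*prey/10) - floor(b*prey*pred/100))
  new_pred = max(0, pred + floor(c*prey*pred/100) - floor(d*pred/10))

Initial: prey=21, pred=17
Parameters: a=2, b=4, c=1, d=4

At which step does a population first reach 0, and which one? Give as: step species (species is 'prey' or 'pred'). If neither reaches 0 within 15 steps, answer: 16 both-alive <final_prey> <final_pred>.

Step 1: prey: 21+4-14=11; pred: 17+3-6=14
Step 2: prey: 11+2-6=7; pred: 14+1-5=10
Step 3: prey: 7+1-2=6; pred: 10+0-4=6
Step 4: prey: 6+1-1=6; pred: 6+0-2=4
Step 5: prey: 6+1-0=7; pred: 4+0-1=3
Step 6: prey: 7+1-0=8; pred: 3+0-1=2
Step 7: prey: 8+1-0=9; pred: 2+0-0=2
Step 8: prey: 9+1-0=10; pred: 2+0-0=2
Step 9: prey: 10+2-0=12; pred: 2+0-0=2
Step 10: prey: 12+2-0=14; pred: 2+0-0=2
Step 11: prey: 14+2-1=15; pred: 2+0-0=2
Step 12: prey: 15+3-1=17; pred: 2+0-0=2
Step 13: prey: 17+3-1=19; pred: 2+0-0=2
Step 14: prey: 19+3-1=21; pred: 2+0-0=2
Step 15: prey: 21+4-1=24; pred: 2+0-0=2
No extinction within 15 steps

Answer: 16 both-alive 24 2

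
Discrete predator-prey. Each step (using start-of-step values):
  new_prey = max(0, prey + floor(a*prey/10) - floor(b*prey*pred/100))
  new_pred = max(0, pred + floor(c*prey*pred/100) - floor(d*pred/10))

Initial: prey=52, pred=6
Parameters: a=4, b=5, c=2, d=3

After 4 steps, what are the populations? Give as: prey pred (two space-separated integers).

Step 1: prey: 52+20-15=57; pred: 6+6-1=11
Step 2: prey: 57+22-31=48; pred: 11+12-3=20
Step 3: prey: 48+19-48=19; pred: 20+19-6=33
Step 4: prey: 19+7-31=0; pred: 33+12-9=36

Answer: 0 36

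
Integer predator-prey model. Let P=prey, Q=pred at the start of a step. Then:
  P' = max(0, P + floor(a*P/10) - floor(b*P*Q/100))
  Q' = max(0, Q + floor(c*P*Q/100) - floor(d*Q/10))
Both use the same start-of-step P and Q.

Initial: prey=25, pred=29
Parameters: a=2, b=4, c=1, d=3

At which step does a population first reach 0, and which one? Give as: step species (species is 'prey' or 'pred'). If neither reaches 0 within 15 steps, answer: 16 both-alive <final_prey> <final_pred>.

Answer: 2 prey

Derivation:
Step 1: prey: 25+5-29=1; pred: 29+7-8=28
Step 2: prey: 1+0-1=0; pred: 28+0-8=20
First extinction: prey at step 2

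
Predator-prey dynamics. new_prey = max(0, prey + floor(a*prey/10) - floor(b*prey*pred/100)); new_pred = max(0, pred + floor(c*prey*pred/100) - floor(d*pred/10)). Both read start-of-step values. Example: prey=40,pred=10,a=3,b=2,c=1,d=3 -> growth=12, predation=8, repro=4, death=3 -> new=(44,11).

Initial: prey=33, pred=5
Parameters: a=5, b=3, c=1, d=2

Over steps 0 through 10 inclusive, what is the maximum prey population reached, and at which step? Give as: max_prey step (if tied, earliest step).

Answer: 114 5

Derivation:
Step 1: prey: 33+16-4=45; pred: 5+1-1=5
Step 2: prey: 45+22-6=61; pred: 5+2-1=6
Step 3: prey: 61+30-10=81; pred: 6+3-1=8
Step 4: prey: 81+40-19=102; pred: 8+6-1=13
Step 5: prey: 102+51-39=114; pred: 13+13-2=24
Step 6: prey: 114+57-82=89; pred: 24+27-4=47
Step 7: prey: 89+44-125=8; pred: 47+41-9=79
Step 8: prey: 8+4-18=0; pred: 79+6-15=70
Step 9: prey: 0+0-0=0; pred: 70+0-14=56
Step 10: prey: 0+0-0=0; pred: 56+0-11=45
Max prey = 114 at step 5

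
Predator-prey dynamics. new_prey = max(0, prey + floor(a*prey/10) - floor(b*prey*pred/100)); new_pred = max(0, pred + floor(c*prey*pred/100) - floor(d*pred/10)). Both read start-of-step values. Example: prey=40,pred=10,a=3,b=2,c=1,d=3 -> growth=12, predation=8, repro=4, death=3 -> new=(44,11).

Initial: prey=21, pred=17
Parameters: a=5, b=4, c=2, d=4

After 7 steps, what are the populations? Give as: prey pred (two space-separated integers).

Step 1: prey: 21+10-14=17; pred: 17+7-6=18
Step 2: prey: 17+8-12=13; pred: 18+6-7=17
Step 3: prey: 13+6-8=11; pred: 17+4-6=15
Step 4: prey: 11+5-6=10; pred: 15+3-6=12
Step 5: prey: 10+5-4=11; pred: 12+2-4=10
Step 6: prey: 11+5-4=12; pred: 10+2-4=8
Step 7: prey: 12+6-3=15; pred: 8+1-3=6

Answer: 15 6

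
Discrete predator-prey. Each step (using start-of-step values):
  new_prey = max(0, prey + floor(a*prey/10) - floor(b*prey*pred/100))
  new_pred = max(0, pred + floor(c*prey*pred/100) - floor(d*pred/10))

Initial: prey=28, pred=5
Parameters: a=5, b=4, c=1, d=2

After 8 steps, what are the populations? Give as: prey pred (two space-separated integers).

Step 1: prey: 28+14-5=37; pred: 5+1-1=5
Step 2: prey: 37+18-7=48; pred: 5+1-1=5
Step 3: prey: 48+24-9=63; pred: 5+2-1=6
Step 4: prey: 63+31-15=79; pred: 6+3-1=8
Step 5: prey: 79+39-25=93; pred: 8+6-1=13
Step 6: prey: 93+46-48=91; pred: 13+12-2=23
Step 7: prey: 91+45-83=53; pred: 23+20-4=39
Step 8: prey: 53+26-82=0; pred: 39+20-7=52

Answer: 0 52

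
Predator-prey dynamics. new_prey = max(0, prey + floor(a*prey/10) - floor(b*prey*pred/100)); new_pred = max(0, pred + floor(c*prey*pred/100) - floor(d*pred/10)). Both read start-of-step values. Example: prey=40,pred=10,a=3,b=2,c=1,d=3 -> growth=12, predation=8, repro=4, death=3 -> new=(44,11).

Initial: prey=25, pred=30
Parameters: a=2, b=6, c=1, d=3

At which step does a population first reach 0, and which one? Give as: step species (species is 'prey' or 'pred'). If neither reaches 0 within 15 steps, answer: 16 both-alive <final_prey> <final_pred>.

Step 1: prey: 25+5-45=0; pred: 30+7-9=28
First extinction: prey at step 1

Answer: 1 prey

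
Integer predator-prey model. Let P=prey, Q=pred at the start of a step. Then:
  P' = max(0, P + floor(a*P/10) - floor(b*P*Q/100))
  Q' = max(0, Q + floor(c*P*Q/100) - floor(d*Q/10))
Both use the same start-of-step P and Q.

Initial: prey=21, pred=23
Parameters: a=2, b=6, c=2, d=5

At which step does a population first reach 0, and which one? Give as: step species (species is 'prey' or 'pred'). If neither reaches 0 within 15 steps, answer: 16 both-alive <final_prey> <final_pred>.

Step 1: prey: 21+4-28=0; pred: 23+9-11=21
First extinction: prey at step 1

Answer: 1 prey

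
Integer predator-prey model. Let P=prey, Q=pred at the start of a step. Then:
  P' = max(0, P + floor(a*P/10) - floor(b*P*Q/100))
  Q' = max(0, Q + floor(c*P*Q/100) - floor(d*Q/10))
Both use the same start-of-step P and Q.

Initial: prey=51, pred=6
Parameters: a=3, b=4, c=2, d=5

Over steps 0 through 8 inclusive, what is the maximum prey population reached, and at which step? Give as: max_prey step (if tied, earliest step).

Answer: 54 1

Derivation:
Step 1: prey: 51+15-12=54; pred: 6+6-3=9
Step 2: prey: 54+16-19=51; pred: 9+9-4=14
Step 3: prey: 51+15-28=38; pred: 14+14-7=21
Step 4: prey: 38+11-31=18; pred: 21+15-10=26
Step 5: prey: 18+5-18=5; pred: 26+9-13=22
Step 6: prey: 5+1-4=2; pred: 22+2-11=13
Step 7: prey: 2+0-1=1; pred: 13+0-6=7
Step 8: prey: 1+0-0=1; pred: 7+0-3=4
Max prey = 54 at step 1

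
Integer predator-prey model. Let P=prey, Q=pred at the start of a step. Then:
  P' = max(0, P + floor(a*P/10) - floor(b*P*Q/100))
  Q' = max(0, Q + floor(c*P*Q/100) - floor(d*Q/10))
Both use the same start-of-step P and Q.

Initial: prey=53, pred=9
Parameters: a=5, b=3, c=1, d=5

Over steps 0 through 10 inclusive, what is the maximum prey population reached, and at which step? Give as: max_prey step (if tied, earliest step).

Answer: 107 4

Derivation:
Step 1: prey: 53+26-14=65; pred: 9+4-4=9
Step 2: prey: 65+32-17=80; pred: 9+5-4=10
Step 3: prey: 80+40-24=96; pred: 10+8-5=13
Step 4: prey: 96+48-37=107; pred: 13+12-6=19
Step 5: prey: 107+53-60=100; pred: 19+20-9=30
Step 6: prey: 100+50-90=60; pred: 30+30-15=45
Step 7: prey: 60+30-81=9; pred: 45+27-22=50
Step 8: prey: 9+4-13=0; pred: 50+4-25=29
Step 9: prey: 0+0-0=0; pred: 29+0-14=15
Step 10: prey: 0+0-0=0; pred: 15+0-7=8
Max prey = 107 at step 4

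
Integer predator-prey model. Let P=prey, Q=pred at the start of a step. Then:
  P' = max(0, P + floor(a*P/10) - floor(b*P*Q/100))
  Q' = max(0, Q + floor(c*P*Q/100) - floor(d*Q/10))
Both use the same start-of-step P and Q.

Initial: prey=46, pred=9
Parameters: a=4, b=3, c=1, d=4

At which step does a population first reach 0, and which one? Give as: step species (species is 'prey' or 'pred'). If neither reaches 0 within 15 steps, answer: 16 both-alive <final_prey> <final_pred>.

Answer: 16 both-alive 27 5

Derivation:
Step 1: prey: 46+18-12=52; pred: 9+4-3=10
Step 2: prey: 52+20-15=57; pred: 10+5-4=11
Step 3: prey: 57+22-18=61; pred: 11+6-4=13
Step 4: prey: 61+24-23=62; pred: 13+7-5=15
Step 5: prey: 62+24-27=59; pred: 15+9-6=18
Step 6: prey: 59+23-31=51; pred: 18+10-7=21
Step 7: prey: 51+20-32=39; pred: 21+10-8=23
Step 8: prey: 39+15-26=28; pred: 23+8-9=22
Step 9: prey: 28+11-18=21; pred: 22+6-8=20
Step 10: prey: 21+8-12=17; pred: 20+4-8=16
Step 11: prey: 17+6-8=15; pred: 16+2-6=12
Step 12: prey: 15+6-5=16; pred: 12+1-4=9
Step 13: prey: 16+6-4=18; pred: 9+1-3=7
Step 14: prey: 18+7-3=22; pred: 7+1-2=6
Step 15: prey: 22+8-3=27; pred: 6+1-2=5
No extinction within 15 steps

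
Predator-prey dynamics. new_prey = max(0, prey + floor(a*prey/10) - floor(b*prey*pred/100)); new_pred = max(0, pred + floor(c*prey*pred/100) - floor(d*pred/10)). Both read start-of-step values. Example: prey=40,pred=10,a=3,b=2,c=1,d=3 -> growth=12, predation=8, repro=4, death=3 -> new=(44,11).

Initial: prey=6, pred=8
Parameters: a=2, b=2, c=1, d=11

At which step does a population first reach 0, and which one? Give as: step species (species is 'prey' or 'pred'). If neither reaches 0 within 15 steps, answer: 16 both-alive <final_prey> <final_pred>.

Step 1: prey: 6+1-0=7; pred: 8+0-8=0
First extinction: pred at step 1

Answer: 1 pred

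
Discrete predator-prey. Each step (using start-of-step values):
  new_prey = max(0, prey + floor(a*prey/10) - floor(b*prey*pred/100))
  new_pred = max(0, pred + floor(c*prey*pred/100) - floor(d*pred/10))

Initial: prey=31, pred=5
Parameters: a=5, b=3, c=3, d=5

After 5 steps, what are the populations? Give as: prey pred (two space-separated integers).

Answer: 0 114

Derivation:
Step 1: prey: 31+15-4=42; pred: 5+4-2=7
Step 2: prey: 42+21-8=55; pred: 7+8-3=12
Step 3: prey: 55+27-19=63; pred: 12+19-6=25
Step 4: prey: 63+31-47=47; pred: 25+47-12=60
Step 5: prey: 47+23-84=0; pred: 60+84-30=114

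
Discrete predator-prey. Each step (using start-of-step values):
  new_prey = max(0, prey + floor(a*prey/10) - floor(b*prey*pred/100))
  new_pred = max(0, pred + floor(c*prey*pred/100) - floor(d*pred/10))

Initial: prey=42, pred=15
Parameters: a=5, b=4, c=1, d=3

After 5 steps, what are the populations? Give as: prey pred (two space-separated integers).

Step 1: prey: 42+21-25=38; pred: 15+6-4=17
Step 2: prey: 38+19-25=32; pred: 17+6-5=18
Step 3: prey: 32+16-23=25; pred: 18+5-5=18
Step 4: prey: 25+12-18=19; pred: 18+4-5=17
Step 5: prey: 19+9-12=16; pred: 17+3-5=15

Answer: 16 15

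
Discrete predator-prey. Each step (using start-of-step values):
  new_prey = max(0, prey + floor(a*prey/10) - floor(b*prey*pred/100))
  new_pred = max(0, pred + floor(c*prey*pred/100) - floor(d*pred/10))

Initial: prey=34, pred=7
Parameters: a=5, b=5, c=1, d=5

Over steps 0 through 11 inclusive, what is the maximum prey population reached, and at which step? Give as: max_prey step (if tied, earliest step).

Step 1: prey: 34+17-11=40; pred: 7+2-3=6
Step 2: prey: 40+20-12=48; pred: 6+2-3=5
Step 3: prey: 48+24-12=60; pred: 5+2-2=5
Step 4: prey: 60+30-15=75; pred: 5+3-2=6
Step 5: prey: 75+37-22=90; pred: 6+4-3=7
Step 6: prey: 90+45-31=104; pred: 7+6-3=10
Step 7: prey: 104+52-52=104; pred: 10+10-5=15
Step 8: prey: 104+52-78=78; pred: 15+15-7=23
Step 9: prey: 78+39-89=28; pred: 23+17-11=29
Step 10: prey: 28+14-40=2; pred: 29+8-14=23
Step 11: prey: 2+1-2=1; pred: 23+0-11=12
Max prey = 104 at step 6

Answer: 104 6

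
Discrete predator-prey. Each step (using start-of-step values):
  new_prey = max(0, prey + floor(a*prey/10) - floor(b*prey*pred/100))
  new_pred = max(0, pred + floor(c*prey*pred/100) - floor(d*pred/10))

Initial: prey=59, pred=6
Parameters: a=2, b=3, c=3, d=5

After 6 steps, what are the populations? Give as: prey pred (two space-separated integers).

Answer: 0 14

Derivation:
Step 1: prey: 59+11-10=60; pred: 6+10-3=13
Step 2: prey: 60+12-23=49; pred: 13+23-6=30
Step 3: prey: 49+9-44=14; pred: 30+44-15=59
Step 4: prey: 14+2-24=0; pred: 59+24-29=54
Step 5: prey: 0+0-0=0; pred: 54+0-27=27
Step 6: prey: 0+0-0=0; pred: 27+0-13=14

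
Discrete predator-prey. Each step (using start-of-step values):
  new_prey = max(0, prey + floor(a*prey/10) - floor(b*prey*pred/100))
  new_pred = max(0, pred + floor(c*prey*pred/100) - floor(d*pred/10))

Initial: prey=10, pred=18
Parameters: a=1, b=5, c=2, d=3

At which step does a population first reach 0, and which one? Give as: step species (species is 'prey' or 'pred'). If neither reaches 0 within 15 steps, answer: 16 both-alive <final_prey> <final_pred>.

Step 1: prey: 10+1-9=2; pred: 18+3-5=16
Step 2: prey: 2+0-1=1; pred: 16+0-4=12
Step 3: prey: 1+0-0=1; pred: 12+0-3=9
Step 4: prey: 1+0-0=1; pred: 9+0-2=7
Step 5: prey: 1+0-0=1; pred: 7+0-2=5
Step 6: prey: 1+0-0=1; pred: 5+0-1=4
Step 7: prey: 1+0-0=1; pred: 4+0-1=3
Step 8: prey: 1+0-0=1; pred: 3+0-0=3
Steps 9-15: state stable at prey=1, pred=3 (no change)
No extinction within 15 steps

Answer: 16 both-alive 1 3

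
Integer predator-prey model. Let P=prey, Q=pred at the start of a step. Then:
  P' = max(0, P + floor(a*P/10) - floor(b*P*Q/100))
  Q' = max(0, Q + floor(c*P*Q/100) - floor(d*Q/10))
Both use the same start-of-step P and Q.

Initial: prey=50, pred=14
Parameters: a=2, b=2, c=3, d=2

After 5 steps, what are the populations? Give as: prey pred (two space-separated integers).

Step 1: prey: 50+10-14=46; pred: 14+21-2=33
Step 2: prey: 46+9-30=25; pred: 33+45-6=72
Step 3: prey: 25+5-36=0; pred: 72+54-14=112
Step 4: prey: 0+0-0=0; pred: 112+0-22=90
Step 5: prey: 0+0-0=0; pred: 90+0-18=72

Answer: 0 72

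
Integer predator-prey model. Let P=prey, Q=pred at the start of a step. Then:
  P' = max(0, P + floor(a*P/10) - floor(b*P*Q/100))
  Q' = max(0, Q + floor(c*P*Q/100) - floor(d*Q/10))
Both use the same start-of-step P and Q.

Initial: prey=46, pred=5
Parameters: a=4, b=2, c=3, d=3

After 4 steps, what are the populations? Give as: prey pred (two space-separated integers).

Step 1: prey: 46+18-4=60; pred: 5+6-1=10
Step 2: prey: 60+24-12=72; pred: 10+18-3=25
Step 3: prey: 72+28-36=64; pred: 25+54-7=72
Step 4: prey: 64+25-92=0; pred: 72+138-21=189

Answer: 0 189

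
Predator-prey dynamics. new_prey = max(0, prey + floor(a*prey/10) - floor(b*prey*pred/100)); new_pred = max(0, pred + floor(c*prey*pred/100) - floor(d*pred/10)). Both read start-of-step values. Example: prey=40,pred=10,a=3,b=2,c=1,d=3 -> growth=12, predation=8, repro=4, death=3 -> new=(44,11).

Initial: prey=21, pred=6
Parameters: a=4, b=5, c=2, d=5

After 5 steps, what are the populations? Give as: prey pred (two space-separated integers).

Answer: 40 7

Derivation:
Step 1: prey: 21+8-6=23; pred: 6+2-3=5
Step 2: prey: 23+9-5=27; pred: 5+2-2=5
Step 3: prey: 27+10-6=31; pred: 5+2-2=5
Step 4: prey: 31+12-7=36; pred: 5+3-2=6
Step 5: prey: 36+14-10=40; pred: 6+4-3=7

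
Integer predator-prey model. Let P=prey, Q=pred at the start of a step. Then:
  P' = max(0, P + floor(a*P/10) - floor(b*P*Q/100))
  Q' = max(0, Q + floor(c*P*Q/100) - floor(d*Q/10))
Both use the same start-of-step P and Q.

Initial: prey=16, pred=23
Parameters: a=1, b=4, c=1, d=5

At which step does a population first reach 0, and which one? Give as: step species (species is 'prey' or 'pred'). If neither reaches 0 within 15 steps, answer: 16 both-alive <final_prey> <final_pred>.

Step 1: prey: 16+1-14=3; pred: 23+3-11=15
Step 2: prey: 3+0-1=2; pred: 15+0-7=8
Step 3: prey: 2+0-0=2; pred: 8+0-4=4
Step 4: prey: 2+0-0=2; pred: 4+0-2=2
Step 5: prey: 2+0-0=2; pred: 2+0-1=1
Step 6: prey: 2+0-0=2; pred: 1+0-0=1
Steps 7-15: state stable at prey=2, pred=1 (no change)
No extinction within 15 steps

Answer: 16 both-alive 2 1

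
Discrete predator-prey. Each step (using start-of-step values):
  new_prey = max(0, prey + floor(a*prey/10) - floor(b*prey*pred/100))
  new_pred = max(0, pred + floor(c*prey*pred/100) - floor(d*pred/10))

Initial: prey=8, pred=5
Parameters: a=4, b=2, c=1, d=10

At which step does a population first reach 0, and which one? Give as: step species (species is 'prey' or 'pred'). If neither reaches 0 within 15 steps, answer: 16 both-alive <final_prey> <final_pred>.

Answer: 1 pred

Derivation:
Step 1: prey: 8+3-0=11; pred: 5+0-5=0
First extinction: pred at step 1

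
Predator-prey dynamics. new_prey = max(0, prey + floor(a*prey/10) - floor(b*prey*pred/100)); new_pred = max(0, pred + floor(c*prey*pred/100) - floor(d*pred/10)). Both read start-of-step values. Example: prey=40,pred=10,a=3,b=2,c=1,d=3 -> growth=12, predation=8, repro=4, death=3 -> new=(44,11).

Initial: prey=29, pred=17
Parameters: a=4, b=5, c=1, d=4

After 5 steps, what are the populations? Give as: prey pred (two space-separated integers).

Step 1: prey: 29+11-24=16; pred: 17+4-6=15
Step 2: prey: 16+6-12=10; pred: 15+2-6=11
Step 3: prey: 10+4-5=9; pred: 11+1-4=8
Step 4: prey: 9+3-3=9; pred: 8+0-3=5
Step 5: prey: 9+3-2=10; pred: 5+0-2=3

Answer: 10 3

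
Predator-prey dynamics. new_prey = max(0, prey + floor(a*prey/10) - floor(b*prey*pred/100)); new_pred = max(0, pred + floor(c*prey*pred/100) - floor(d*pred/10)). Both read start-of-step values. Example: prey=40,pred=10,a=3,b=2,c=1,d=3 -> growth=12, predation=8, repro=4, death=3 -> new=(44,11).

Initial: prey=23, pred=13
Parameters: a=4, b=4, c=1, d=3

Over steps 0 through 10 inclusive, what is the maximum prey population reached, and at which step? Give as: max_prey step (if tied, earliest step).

Step 1: prey: 23+9-11=21; pred: 13+2-3=12
Step 2: prey: 21+8-10=19; pred: 12+2-3=11
Step 3: prey: 19+7-8=18; pred: 11+2-3=10
Step 4: prey: 18+7-7=18; pred: 10+1-3=8
Step 5: prey: 18+7-5=20; pred: 8+1-2=7
Step 6: prey: 20+8-5=23; pred: 7+1-2=6
Step 7: prey: 23+9-5=27; pred: 6+1-1=6
Step 8: prey: 27+10-6=31; pred: 6+1-1=6
Step 9: prey: 31+12-7=36; pred: 6+1-1=6
Step 10: prey: 36+14-8=42; pred: 6+2-1=7
Max prey = 42 at step 10

Answer: 42 10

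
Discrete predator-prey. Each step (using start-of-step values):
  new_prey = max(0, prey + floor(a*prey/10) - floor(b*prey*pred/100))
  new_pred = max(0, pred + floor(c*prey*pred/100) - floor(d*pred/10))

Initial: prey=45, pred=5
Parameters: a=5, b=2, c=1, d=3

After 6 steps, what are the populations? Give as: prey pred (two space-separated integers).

Answer: 76 111

Derivation:
Step 1: prey: 45+22-4=63; pred: 5+2-1=6
Step 2: prey: 63+31-7=87; pred: 6+3-1=8
Step 3: prey: 87+43-13=117; pred: 8+6-2=12
Step 4: prey: 117+58-28=147; pred: 12+14-3=23
Step 5: prey: 147+73-67=153; pred: 23+33-6=50
Step 6: prey: 153+76-153=76; pred: 50+76-15=111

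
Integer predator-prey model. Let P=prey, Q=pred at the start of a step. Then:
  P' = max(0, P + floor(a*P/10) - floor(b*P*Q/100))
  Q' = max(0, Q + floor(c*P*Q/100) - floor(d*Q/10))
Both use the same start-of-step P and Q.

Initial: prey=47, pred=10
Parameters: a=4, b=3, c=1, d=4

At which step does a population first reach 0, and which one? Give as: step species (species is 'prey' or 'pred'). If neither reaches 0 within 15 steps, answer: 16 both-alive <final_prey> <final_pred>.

Step 1: prey: 47+18-14=51; pred: 10+4-4=10
Step 2: prey: 51+20-15=56; pred: 10+5-4=11
Step 3: prey: 56+22-18=60; pred: 11+6-4=13
Step 4: prey: 60+24-23=61; pred: 13+7-5=15
Step 5: prey: 61+24-27=58; pred: 15+9-6=18
Step 6: prey: 58+23-31=50; pred: 18+10-7=21
Step 7: prey: 50+20-31=39; pred: 21+10-8=23
Step 8: prey: 39+15-26=28; pred: 23+8-9=22
Step 9: prey: 28+11-18=21; pred: 22+6-8=20
Step 10: prey: 21+8-12=17; pred: 20+4-8=16
Step 11: prey: 17+6-8=15; pred: 16+2-6=12
Step 12: prey: 15+6-5=16; pred: 12+1-4=9
Step 13: prey: 16+6-4=18; pred: 9+1-3=7
Step 14: prey: 18+7-3=22; pred: 7+1-2=6
Step 15: prey: 22+8-3=27; pred: 6+1-2=5
No extinction within 15 steps

Answer: 16 both-alive 27 5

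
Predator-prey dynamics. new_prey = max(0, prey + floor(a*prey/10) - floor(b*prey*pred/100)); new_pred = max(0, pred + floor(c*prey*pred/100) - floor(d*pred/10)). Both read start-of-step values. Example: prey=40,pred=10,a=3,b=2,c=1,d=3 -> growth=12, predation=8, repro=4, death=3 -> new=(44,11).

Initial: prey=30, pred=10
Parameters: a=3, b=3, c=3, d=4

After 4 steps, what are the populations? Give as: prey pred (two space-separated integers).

Answer: 6 33

Derivation:
Step 1: prey: 30+9-9=30; pred: 10+9-4=15
Step 2: prey: 30+9-13=26; pred: 15+13-6=22
Step 3: prey: 26+7-17=16; pred: 22+17-8=31
Step 4: prey: 16+4-14=6; pred: 31+14-12=33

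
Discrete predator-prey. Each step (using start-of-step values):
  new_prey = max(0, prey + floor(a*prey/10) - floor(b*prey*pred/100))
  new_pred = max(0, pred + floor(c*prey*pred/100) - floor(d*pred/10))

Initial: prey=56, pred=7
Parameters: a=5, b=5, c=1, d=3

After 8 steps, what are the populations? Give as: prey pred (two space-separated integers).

Step 1: prey: 56+28-19=65; pred: 7+3-2=8
Step 2: prey: 65+32-26=71; pred: 8+5-2=11
Step 3: prey: 71+35-39=67; pred: 11+7-3=15
Step 4: prey: 67+33-50=50; pred: 15+10-4=21
Step 5: prey: 50+25-52=23; pred: 21+10-6=25
Step 6: prey: 23+11-28=6; pred: 25+5-7=23
Step 7: prey: 6+3-6=3; pred: 23+1-6=18
Step 8: prey: 3+1-2=2; pred: 18+0-5=13

Answer: 2 13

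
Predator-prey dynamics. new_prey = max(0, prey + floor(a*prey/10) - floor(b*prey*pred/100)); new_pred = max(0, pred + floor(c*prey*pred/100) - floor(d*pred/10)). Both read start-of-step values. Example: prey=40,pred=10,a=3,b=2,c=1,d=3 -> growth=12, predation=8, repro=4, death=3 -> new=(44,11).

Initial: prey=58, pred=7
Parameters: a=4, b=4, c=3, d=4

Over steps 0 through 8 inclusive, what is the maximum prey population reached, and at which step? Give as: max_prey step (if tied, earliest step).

Step 1: prey: 58+23-16=65; pred: 7+12-2=17
Step 2: prey: 65+26-44=47; pred: 17+33-6=44
Step 3: prey: 47+18-82=0; pred: 44+62-17=89
Step 4: prey: 0+0-0=0; pred: 89+0-35=54
Step 5: prey: 0+0-0=0; pred: 54+0-21=33
Step 6: prey: 0+0-0=0; pred: 33+0-13=20
Step 7: prey: 0+0-0=0; pred: 20+0-8=12
Step 8: prey: 0+0-0=0; pred: 12+0-4=8
Max prey = 65 at step 1

Answer: 65 1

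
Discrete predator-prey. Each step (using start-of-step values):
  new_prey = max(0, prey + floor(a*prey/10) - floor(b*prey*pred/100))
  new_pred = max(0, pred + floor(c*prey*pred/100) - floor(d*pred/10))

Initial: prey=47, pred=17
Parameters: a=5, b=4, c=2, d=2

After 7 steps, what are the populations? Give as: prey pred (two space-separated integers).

Step 1: prey: 47+23-31=39; pred: 17+15-3=29
Step 2: prey: 39+19-45=13; pred: 29+22-5=46
Step 3: prey: 13+6-23=0; pred: 46+11-9=48
Step 4: prey: 0+0-0=0; pred: 48+0-9=39
Step 5: prey: 0+0-0=0; pred: 39+0-7=32
Step 6: prey: 0+0-0=0; pred: 32+0-6=26
Step 7: prey: 0+0-0=0; pred: 26+0-5=21

Answer: 0 21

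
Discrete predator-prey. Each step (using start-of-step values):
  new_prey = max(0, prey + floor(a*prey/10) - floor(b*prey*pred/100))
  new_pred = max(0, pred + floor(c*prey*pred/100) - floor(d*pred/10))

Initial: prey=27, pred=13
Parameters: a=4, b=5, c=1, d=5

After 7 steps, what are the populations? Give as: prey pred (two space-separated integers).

Step 1: prey: 27+10-17=20; pred: 13+3-6=10
Step 2: prey: 20+8-10=18; pred: 10+2-5=7
Step 3: prey: 18+7-6=19; pred: 7+1-3=5
Step 4: prey: 19+7-4=22; pred: 5+0-2=3
Step 5: prey: 22+8-3=27; pred: 3+0-1=2
Step 6: prey: 27+10-2=35; pred: 2+0-1=1
Step 7: prey: 35+14-1=48; pred: 1+0-0=1

Answer: 48 1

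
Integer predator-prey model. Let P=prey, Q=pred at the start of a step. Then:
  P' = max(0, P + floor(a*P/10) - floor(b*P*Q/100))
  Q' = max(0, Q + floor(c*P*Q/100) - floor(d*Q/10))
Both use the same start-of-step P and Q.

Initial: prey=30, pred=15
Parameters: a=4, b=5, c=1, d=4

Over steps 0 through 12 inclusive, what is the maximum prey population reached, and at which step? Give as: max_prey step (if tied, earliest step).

Answer: 104 12

Derivation:
Step 1: prey: 30+12-22=20; pred: 15+4-6=13
Step 2: prey: 20+8-13=15; pred: 13+2-5=10
Step 3: prey: 15+6-7=14; pred: 10+1-4=7
Step 4: prey: 14+5-4=15; pred: 7+0-2=5
Step 5: prey: 15+6-3=18; pred: 5+0-2=3
Step 6: prey: 18+7-2=23; pred: 3+0-1=2
Step 7: prey: 23+9-2=30; pred: 2+0-0=2
Step 8: prey: 30+12-3=39; pred: 2+0-0=2
Step 9: prey: 39+15-3=51; pred: 2+0-0=2
Step 10: prey: 51+20-5=66; pred: 2+1-0=3
Step 11: prey: 66+26-9=83; pred: 3+1-1=3
Step 12: prey: 83+33-12=104; pred: 3+2-1=4
Max prey = 104 at step 12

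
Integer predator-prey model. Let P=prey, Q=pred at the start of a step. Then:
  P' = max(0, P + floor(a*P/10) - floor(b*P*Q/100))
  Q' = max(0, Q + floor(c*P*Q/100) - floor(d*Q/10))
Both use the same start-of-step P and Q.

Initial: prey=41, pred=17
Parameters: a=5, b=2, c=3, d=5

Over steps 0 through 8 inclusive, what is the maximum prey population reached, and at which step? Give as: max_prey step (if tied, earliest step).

Step 1: prey: 41+20-13=48; pred: 17+20-8=29
Step 2: prey: 48+24-27=45; pred: 29+41-14=56
Step 3: prey: 45+22-50=17; pred: 56+75-28=103
Step 4: prey: 17+8-35=0; pred: 103+52-51=104
Step 5: prey: 0+0-0=0; pred: 104+0-52=52
Step 6: prey: 0+0-0=0; pred: 52+0-26=26
Step 7: prey: 0+0-0=0; pred: 26+0-13=13
Step 8: prey: 0+0-0=0; pred: 13+0-6=7
Max prey = 48 at step 1

Answer: 48 1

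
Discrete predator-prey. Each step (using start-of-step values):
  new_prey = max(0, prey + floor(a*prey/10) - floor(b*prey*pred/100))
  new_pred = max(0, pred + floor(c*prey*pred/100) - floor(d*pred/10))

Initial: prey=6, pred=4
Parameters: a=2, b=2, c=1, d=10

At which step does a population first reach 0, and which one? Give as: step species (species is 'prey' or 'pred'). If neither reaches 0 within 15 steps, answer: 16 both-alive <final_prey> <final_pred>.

Answer: 1 pred

Derivation:
Step 1: prey: 6+1-0=7; pred: 4+0-4=0
First extinction: pred at step 1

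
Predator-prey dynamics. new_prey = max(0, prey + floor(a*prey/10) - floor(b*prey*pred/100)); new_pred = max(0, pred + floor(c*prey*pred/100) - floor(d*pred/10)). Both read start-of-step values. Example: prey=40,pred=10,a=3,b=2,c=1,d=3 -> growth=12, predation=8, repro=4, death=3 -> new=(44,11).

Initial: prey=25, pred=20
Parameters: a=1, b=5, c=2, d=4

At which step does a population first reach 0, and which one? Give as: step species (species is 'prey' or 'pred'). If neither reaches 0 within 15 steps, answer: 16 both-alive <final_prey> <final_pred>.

Answer: 2 prey

Derivation:
Step 1: prey: 25+2-25=2; pred: 20+10-8=22
Step 2: prey: 2+0-2=0; pred: 22+0-8=14
First extinction: prey at step 2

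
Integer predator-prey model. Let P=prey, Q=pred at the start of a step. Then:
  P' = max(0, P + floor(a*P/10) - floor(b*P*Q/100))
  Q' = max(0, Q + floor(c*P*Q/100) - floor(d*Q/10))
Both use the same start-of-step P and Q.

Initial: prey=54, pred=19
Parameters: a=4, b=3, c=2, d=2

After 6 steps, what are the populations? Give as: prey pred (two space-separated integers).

Step 1: prey: 54+21-30=45; pred: 19+20-3=36
Step 2: prey: 45+18-48=15; pred: 36+32-7=61
Step 3: prey: 15+6-27=0; pred: 61+18-12=67
Step 4: prey: 0+0-0=0; pred: 67+0-13=54
Step 5: prey: 0+0-0=0; pred: 54+0-10=44
Step 6: prey: 0+0-0=0; pred: 44+0-8=36

Answer: 0 36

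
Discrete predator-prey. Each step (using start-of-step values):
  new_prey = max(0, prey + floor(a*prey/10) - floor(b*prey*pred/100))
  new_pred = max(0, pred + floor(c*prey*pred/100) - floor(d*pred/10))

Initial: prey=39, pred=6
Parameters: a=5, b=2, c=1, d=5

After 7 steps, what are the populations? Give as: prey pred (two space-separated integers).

Answer: 139 120

Derivation:
Step 1: prey: 39+19-4=54; pred: 6+2-3=5
Step 2: prey: 54+27-5=76; pred: 5+2-2=5
Step 3: prey: 76+38-7=107; pred: 5+3-2=6
Step 4: prey: 107+53-12=148; pred: 6+6-3=9
Step 5: prey: 148+74-26=196; pred: 9+13-4=18
Step 6: prey: 196+98-70=224; pred: 18+35-9=44
Step 7: prey: 224+112-197=139; pred: 44+98-22=120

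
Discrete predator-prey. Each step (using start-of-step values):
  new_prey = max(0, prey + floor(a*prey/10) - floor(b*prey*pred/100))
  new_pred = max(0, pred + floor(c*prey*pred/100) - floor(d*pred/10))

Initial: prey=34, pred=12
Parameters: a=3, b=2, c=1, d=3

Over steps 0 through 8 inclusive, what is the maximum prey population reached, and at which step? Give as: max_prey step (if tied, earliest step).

Answer: 38 3

Derivation:
Step 1: prey: 34+10-8=36; pred: 12+4-3=13
Step 2: prey: 36+10-9=37; pred: 13+4-3=14
Step 3: prey: 37+11-10=38; pred: 14+5-4=15
Step 4: prey: 38+11-11=38; pred: 15+5-4=16
Step 5: prey: 38+11-12=37; pred: 16+6-4=18
Step 6: prey: 37+11-13=35; pred: 18+6-5=19
Step 7: prey: 35+10-13=32; pred: 19+6-5=20
Step 8: prey: 32+9-12=29; pred: 20+6-6=20
Max prey = 38 at step 3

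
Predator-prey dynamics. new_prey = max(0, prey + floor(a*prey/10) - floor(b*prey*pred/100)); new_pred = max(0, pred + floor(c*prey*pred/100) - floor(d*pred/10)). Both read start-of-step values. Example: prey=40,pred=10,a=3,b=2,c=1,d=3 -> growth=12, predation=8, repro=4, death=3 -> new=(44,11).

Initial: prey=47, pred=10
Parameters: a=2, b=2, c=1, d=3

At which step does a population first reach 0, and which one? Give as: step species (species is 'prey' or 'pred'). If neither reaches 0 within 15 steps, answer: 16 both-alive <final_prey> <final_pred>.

Step 1: prey: 47+9-9=47; pred: 10+4-3=11
Step 2: prey: 47+9-10=46; pred: 11+5-3=13
Step 3: prey: 46+9-11=44; pred: 13+5-3=15
Step 4: prey: 44+8-13=39; pred: 15+6-4=17
Step 5: prey: 39+7-13=33; pred: 17+6-5=18
Step 6: prey: 33+6-11=28; pred: 18+5-5=18
Step 7: prey: 28+5-10=23; pred: 18+5-5=18
Step 8: prey: 23+4-8=19; pred: 18+4-5=17
Step 9: prey: 19+3-6=16; pred: 17+3-5=15
Step 10: prey: 16+3-4=15; pred: 15+2-4=13
Step 11: prey: 15+3-3=15; pred: 13+1-3=11
Step 12: prey: 15+3-3=15; pred: 11+1-3=9
Step 13: prey: 15+3-2=16; pred: 9+1-2=8
Step 14: prey: 16+3-2=17; pred: 8+1-2=7
Step 15: prey: 17+3-2=18; pred: 7+1-2=6
No extinction within 15 steps

Answer: 16 both-alive 18 6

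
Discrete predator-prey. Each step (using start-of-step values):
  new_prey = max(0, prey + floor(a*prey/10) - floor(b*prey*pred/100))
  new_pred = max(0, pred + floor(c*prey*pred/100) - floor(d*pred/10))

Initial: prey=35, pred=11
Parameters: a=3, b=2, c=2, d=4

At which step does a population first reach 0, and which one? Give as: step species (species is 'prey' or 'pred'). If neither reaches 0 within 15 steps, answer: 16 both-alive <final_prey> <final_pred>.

Answer: 16 both-alive 11 2

Derivation:
Step 1: prey: 35+10-7=38; pred: 11+7-4=14
Step 2: prey: 38+11-10=39; pred: 14+10-5=19
Step 3: prey: 39+11-14=36; pred: 19+14-7=26
Step 4: prey: 36+10-18=28; pred: 26+18-10=34
Step 5: prey: 28+8-19=17; pred: 34+19-13=40
Step 6: prey: 17+5-13=9; pred: 40+13-16=37
Step 7: prey: 9+2-6=5; pred: 37+6-14=29
Step 8: prey: 5+1-2=4; pred: 29+2-11=20
Step 9: prey: 4+1-1=4; pred: 20+1-8=13
Step 10: prey: 4+1-1=4; pred: 13+1-5=9
Step 11: prey: 4+1-0=5; pred: 9+0-3=6
Step 12: prey: 5+1-0=6; pred: 6+0-2=4
Step 13: prey: 6+1-0=7; pred: 4+0-1=3
Step 14: prey: 7+2-0=9; pred: 3+0-1=2
Step 15: prey: 9+2-0=11; pred: 2+0-0=2
No extinction within 15 steps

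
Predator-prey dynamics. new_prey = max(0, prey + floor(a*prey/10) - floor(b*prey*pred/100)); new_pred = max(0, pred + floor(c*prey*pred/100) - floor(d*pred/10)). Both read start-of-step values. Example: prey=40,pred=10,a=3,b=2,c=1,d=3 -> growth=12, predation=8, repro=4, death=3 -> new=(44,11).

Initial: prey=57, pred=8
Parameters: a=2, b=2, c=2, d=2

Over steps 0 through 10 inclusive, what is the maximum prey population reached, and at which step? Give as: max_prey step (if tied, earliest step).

Step 1: prey: 57+11-9=59; pred: 8+9-1=16
Step 2: prey: 59+11-18=52; pred: 16+18-3=31
Step 3: prey: 52+10-32=30; pred: 31+32-6=57
Step 4: prey: 30+6-34=2; pred: 57+34-11=80
Step 5: prey: 2+0-3=0; pred: 80+3-16=67
Step 6: prey: 0+0-0=0; pred: 67+0-13=54
Step 7: prey: 0+0-0=0; pred: 54+0-10=44
Step 8: prey: 0+0-0=0; pred: 44+0-8=36
Step 9: prey: 0+0-0=0; pred: 36+0-7=29
Step 10: prey: 0+0-0=0; pred: 29+0-5=24
Max prey = 59 at step 1

Answer: 59 1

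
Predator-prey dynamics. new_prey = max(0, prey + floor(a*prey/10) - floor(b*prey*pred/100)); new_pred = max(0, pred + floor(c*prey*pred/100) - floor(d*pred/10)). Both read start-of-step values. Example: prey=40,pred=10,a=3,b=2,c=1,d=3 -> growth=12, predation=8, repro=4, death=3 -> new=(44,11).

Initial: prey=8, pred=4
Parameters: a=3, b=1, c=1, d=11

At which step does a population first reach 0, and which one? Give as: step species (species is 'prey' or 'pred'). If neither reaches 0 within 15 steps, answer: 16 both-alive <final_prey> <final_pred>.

Step 1: prey: 8+2-0=10; pred: 4+0-4=0
First extinction: pred at step 1

Answer: 1 pred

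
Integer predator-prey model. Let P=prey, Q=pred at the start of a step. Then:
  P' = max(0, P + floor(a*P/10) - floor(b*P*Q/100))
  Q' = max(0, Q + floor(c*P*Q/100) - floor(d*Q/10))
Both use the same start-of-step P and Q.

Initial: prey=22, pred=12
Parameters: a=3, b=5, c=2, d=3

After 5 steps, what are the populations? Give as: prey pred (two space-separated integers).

Step 1: prey: 22+6-13=15; pred: 12+5-3=14
Step 2: prey: 15+4-10=9; pred: 14+4-4=14
Step 3: prey: 9+2-6=5; pred: 14+2-4=12
Step 4: prey: 5+1-3=3; pred: 12+1-3=10
Step 5: prey: 3+0-1=2; pred: 10+0-3=7

Answer: 2 7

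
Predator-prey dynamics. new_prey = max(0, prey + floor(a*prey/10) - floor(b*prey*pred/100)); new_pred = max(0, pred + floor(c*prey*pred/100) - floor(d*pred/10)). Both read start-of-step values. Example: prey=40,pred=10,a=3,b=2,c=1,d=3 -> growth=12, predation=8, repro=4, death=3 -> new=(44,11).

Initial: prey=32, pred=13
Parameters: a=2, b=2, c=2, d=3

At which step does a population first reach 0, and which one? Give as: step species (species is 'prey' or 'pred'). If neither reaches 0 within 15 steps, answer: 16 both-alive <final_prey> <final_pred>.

Answer: 16 both-alive 2 3

Derivation:
Step 1: prey: 32+6-8=30; pred: 13+8-3=18
Step 2: prey: 30+6-10=26; pred: 18+10-5=23
Step 3: prey: 26+5-11=20; pred: 23+11-6=28
Step 4: prey: 20+4-11=13; pred: 28+11-8=31
Step 5: prey: 13+2-8=7; pred: 31+8-9=30
Step 6: prey: 7+1-4=4; pred: 30+4-9=25
Step 7: prey: 4+0-2=2; pred: 25+2-7=20
Step 8: prey: 2+0-0=2; pred: 20+0-6=14
Step 9: prey: 2+0-0=2; pred: 14+0-4=10
Step 10: prey: 2+0-0=2; pred: 10+0-3=7
Step 11: prey: 2+0-0=2; pred: 7+0-2=5
Step 12: prey: 2+0-0=2; pred: 5+0-1=4
Step 13: prey: 2+0-0=2; pred: 4+0-1=3
Step 14: prey: 2+0-0=2; pred: 3+0-0=3
Steps 15-15: state stable at prey=2, pred=3 (no change)
No extinction within 15 steps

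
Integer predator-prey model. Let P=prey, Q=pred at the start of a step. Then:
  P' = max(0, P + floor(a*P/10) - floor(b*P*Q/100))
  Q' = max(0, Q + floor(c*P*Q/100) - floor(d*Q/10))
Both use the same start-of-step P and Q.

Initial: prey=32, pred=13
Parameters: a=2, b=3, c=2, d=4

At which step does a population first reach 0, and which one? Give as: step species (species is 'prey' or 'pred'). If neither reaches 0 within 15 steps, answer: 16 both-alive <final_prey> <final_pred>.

Answer: 16 both-alive 19 2

Derivation:
Step 1: prey: 32+6-12=26; pred: 13+8-5=16
Step 2: prey: 26+5-12=19; pred: 16+8-6=18
Step 3: prey: 19+3-10=12; pred: 18+6-7=17
Step 4: prey: 12+2-6=8; pred: 17+4-6=15
Step 5: prey: 8+1-3=6; pred: 15+2-6=11
Step 6: prey: 6+1-1=6; pred: 11+1-4=8
Step 7: prey: 6+1-1=6; pred: 8+0-3=5
Step 8: prey: 6+1-0=7; pred: 5+0-2=3
Step 9: prey: 7+1-0=8; pred: 3+0-1=2
Step 10: prey: 8+1-0=9; pred: 2+0-0=2
Step 11: prey: 9+1-0=10; pred: 2+0-0=2
Step 12: prey: 10+2-0=12; pred: 2+0-0=2
Step 13: prey: 12+2-0=14; pred: 2+0-0=2
Step 14: prey: 14+2-0=16; pred: 2+0-0=2
Step 15: prey: 16+3-0=19; pred: 2+0-0=2
No extinction within 15 steps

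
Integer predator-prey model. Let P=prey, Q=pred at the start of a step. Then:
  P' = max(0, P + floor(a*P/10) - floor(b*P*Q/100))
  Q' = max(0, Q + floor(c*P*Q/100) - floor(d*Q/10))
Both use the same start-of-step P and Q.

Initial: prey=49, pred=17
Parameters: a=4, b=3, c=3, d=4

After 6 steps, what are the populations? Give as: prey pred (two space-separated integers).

Step 1: prey: 49+19-24=44; pred: 17+24-6=35
Step 2: prey: 44+17-46=15; pred: 35+46-14=67
Step 3: prey: 15+6-30=0; pred: 67+30-26=71
Step 4: prey: 0+0-0=0; pred: 71+0-28=43
Step 5: prey: 0+0-0=0; pred: 43+0-17=26
Step 6: prey: 0+0-0=0; pred: 26+0-10=16

Answer: 0 16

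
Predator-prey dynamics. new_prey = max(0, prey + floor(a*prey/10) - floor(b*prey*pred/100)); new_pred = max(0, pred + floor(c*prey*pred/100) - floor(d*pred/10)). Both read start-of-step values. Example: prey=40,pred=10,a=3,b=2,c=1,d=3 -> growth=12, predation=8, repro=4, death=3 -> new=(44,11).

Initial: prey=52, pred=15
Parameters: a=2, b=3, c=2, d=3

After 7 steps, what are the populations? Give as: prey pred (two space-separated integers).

Step 1: prey: 52+10-23=39; pred: 15+15-4=26
Step 2: prey: 39+7-30=16; pred: 26+20-7=39
Step 3: prey: 16+3-18=1; pred: 39+12-11=40
Step 4: prey: 1+0-1=0; pred: 40+0-12=28
Step 5: prey: 0+0-0=0; pred: 28+0-8=20
Step 6: prey: 0+0-0=0; pred: 20+0-6=14
Step 7: prey: 0+0-0=0; pred: 14+0-4=10

Answer: 0 10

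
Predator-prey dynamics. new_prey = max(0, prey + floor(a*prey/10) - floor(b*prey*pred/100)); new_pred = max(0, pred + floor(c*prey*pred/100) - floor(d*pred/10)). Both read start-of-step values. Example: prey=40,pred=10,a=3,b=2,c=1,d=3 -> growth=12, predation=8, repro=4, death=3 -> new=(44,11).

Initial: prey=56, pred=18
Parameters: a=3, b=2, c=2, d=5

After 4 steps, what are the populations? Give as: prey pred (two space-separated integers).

Answer: 3 44

Derivation:
Step 1: prey: 56+16-20=52; pred: 18+20-9=29
Step 2: prey: 52+15-30=37; pred: 29+30-14=45
Step 3: prey: 37+11-33=15; pred: 45+33-22=56
Step 4: prey: 15+4-16=3; pred: 56+16-28=44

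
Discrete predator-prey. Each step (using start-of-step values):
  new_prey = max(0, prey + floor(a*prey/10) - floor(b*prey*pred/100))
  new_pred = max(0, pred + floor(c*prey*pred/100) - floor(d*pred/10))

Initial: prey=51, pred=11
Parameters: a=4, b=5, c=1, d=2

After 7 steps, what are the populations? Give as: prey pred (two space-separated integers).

Step 1: prey: 51+20-28=43; pred: 11+5-2=14
Step 2: prey: 43+17-30=30; pred: 14+6-2=18
Step 3: prey: 30+12-27=15; pred: 18+5-3=20
Step 4: prey: 15+6-15=6; pred: 20+3-4=19
Step 5: prey: 6+2-5=3; pred: 19+1-3=17
Step 6: prey: 3+1-2=2; pred: 17+0-3=14
Step 7: prey: 2+0-1=1; pred: 14+0-2=12

Answer: 1 12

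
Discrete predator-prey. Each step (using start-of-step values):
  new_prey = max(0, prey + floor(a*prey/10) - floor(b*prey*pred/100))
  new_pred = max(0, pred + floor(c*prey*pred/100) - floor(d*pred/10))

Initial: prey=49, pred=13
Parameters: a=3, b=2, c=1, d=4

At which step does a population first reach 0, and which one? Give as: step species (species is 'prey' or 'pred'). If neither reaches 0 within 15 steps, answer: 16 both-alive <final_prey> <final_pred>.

Step 1: prey: 49+14-12=51; pred: 13+6-5=14
Step 2: prey: 51+15-14=52; pred: 14+7-5=16
Step 3: prey: 52+15-16=51; pred: 16+8-6=18
Step 4: prey: 51+15-18=48; pred: 18+9-7=20
Step 5: prey: 48+14-19=43; pred: 20+9-8=21
Step 6: prey: 43+12-18=37; pred: 21+9-8=22
Step 7: prey: 37+11-16=32; pred: 22+8-8=22
Step 8: prey: 32+9-14=27; pred: 22+7-8=21
Step 9: prey: 27+8-11=24; pred: 21+5-8=18
Step 10: prey: 24+7-8=23; pred: 18+4-7=15
Step 11: prey: 23+6-6=23; pred: 15+3-6=12
Step 12: prey: 23+6-5=24; pred: 12+2-4=10
Step 13: prey: 24+7-4=27; pred: 10+2-4=8
Step 14: prey: 27+8-4=31; pred: 8+2-3=7
Step 15: prey: 31+9-4=36; pred: 7+2-2=7
No extinction within 15 steps

Answer: 16 both-alive 36 7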